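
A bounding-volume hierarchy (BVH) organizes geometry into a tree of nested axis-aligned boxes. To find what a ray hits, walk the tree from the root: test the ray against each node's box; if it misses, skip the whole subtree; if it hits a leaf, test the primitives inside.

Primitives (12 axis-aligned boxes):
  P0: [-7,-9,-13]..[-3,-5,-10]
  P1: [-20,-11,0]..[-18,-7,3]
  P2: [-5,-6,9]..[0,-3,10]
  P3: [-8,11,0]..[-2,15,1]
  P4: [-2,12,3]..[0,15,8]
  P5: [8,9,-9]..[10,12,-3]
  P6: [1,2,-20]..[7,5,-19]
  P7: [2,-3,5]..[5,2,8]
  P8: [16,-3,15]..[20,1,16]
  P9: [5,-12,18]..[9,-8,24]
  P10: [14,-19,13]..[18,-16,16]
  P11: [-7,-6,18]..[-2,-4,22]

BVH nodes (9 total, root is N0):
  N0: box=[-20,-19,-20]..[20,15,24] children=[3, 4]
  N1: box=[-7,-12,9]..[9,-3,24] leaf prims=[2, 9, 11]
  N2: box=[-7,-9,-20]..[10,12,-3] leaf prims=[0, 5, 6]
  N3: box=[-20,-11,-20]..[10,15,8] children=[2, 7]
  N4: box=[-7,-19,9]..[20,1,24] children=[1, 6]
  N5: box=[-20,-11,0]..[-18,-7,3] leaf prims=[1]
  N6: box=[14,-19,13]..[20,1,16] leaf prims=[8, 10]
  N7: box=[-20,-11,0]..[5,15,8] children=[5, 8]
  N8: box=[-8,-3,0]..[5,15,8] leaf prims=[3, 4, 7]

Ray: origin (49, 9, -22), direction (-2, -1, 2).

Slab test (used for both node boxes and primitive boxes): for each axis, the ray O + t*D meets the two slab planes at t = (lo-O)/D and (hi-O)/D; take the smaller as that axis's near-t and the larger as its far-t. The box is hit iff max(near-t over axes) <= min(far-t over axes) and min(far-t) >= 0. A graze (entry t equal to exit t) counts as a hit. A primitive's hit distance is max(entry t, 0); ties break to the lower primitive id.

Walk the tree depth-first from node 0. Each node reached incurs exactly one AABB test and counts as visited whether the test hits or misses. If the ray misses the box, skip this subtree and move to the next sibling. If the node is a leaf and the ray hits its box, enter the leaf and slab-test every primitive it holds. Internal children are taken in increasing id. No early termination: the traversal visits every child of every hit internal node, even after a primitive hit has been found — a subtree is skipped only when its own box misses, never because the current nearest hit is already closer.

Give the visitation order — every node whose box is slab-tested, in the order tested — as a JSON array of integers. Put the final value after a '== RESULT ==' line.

Trace the traversal:
N0 x:[29/2,69/2] y:[-6,28] z:[1,23] -> hit [29/2,23], descend [3, 4]
  N3 x:[39/2,69/2] y:[-6,20] z:[1,15] -> miss, prune
  N4 x:[29/2,28] y:[8,28] z:[31/2,23] -> hit [31/2,23], descend [1, 6]
    N1 x:[20,28] y:[12,21] z:[31/2,23] -> hit [20,21] leaf, test {P2(miss), P9@t=20, P11(miss)}
    N6 x:[29/2,35/2] y:[8,28] z:[35/2,19] -> hit [35/2,35/2] leaf, test {P8(miss), P10(miss)}

5 AABB tests over nodes [0, 3, 4, 1, 6]; 2 leaves entered; closest P9.

== RESULT ==
[0, 3, 4, 1, 6]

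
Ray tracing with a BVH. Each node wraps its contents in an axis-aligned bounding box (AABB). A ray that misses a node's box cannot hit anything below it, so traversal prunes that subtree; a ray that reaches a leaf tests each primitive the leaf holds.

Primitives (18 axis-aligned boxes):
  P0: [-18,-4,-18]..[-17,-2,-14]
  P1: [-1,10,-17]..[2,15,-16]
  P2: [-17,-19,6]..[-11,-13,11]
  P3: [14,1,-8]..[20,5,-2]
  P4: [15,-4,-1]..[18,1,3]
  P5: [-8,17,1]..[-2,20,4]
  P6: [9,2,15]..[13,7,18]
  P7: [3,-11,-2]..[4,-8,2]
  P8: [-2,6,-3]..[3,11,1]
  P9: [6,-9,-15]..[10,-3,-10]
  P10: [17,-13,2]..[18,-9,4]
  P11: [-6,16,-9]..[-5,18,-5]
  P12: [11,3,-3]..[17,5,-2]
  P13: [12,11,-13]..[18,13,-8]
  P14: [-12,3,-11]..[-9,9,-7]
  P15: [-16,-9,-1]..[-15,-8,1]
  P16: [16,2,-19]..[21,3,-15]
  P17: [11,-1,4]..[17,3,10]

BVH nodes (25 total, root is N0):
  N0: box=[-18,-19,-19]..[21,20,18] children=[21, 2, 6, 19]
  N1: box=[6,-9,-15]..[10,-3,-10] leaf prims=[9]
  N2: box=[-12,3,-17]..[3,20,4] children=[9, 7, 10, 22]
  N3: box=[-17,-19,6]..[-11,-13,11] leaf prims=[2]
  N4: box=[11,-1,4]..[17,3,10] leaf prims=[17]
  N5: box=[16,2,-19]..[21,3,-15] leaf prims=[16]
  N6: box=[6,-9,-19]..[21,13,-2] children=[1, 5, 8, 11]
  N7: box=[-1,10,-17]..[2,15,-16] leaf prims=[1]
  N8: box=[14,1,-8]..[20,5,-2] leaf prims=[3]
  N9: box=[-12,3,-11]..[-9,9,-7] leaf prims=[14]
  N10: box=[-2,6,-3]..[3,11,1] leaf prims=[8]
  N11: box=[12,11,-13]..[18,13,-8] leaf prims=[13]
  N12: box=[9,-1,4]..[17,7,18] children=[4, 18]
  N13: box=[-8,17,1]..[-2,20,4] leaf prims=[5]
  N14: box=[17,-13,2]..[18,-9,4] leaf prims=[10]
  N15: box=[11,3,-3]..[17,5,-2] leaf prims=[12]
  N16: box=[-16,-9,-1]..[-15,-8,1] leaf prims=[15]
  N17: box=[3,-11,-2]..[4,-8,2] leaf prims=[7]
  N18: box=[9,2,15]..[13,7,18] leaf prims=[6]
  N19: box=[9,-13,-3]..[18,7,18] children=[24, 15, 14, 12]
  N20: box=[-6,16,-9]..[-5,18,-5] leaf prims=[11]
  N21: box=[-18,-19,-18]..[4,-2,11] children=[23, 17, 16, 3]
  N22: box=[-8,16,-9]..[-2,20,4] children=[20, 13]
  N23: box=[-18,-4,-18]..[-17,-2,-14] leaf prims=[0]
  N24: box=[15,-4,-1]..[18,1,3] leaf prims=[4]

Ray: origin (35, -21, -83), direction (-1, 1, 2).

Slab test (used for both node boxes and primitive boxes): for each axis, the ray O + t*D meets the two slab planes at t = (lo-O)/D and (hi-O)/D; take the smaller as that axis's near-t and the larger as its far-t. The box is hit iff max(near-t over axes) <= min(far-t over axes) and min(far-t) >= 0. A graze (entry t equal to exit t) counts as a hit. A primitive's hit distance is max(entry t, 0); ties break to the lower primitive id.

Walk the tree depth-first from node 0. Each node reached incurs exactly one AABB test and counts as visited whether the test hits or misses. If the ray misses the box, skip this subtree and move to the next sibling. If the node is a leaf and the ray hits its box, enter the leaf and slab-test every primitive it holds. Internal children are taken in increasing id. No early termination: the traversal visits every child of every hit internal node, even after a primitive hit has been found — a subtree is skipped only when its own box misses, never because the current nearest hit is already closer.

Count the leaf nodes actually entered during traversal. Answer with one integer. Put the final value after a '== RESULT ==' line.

Walk:
N0 x:[14,53] y:[2,41] z:[32,101/2] -> hit [32,41], descend [2, 6, 19, 21]
  N2 x:[32,47] y:[24,41] z:[33,87/2] -> hit [33,41], descend [7, 9, 10, 22]
    N7 x:[33,36] y:[31,36] z:[33,67/2] -> hit [33,67/2] leaf, test {P1@t=33}
    N9 x:[44,47] y:[24,30] z:[36,38] -> miss, prune
    N10 x:[32,37] y:[27,32] z:[40,42] -> miss, prune
    N22 x:[37,43] y:[37,41] z:[37,87/2] -> hit [37,41], descend [13, 20]
      N13 x:[37,43] y:[38,41] z:[42,87/2] -> miss, prune
      N20 x:[40,41] y:[37,39] z:[37,39] -> miss, prune
  N6 x:[14,29] y:[12,34] z:[32,81/2] -> miss, prune
  N19 x:[17,26] y:[8,28] z:[40,101/2] -> miss, prune
  N21 x:[31,53] y:[2,19] z:[65/2,47] -> miss, prune

Visited [0, 2, 7, 9, 10, 22, 13, 20, 6, 19, 21]. Tests: 11 box, 1 leaf. Nearest: P1.

== RESULT ==
1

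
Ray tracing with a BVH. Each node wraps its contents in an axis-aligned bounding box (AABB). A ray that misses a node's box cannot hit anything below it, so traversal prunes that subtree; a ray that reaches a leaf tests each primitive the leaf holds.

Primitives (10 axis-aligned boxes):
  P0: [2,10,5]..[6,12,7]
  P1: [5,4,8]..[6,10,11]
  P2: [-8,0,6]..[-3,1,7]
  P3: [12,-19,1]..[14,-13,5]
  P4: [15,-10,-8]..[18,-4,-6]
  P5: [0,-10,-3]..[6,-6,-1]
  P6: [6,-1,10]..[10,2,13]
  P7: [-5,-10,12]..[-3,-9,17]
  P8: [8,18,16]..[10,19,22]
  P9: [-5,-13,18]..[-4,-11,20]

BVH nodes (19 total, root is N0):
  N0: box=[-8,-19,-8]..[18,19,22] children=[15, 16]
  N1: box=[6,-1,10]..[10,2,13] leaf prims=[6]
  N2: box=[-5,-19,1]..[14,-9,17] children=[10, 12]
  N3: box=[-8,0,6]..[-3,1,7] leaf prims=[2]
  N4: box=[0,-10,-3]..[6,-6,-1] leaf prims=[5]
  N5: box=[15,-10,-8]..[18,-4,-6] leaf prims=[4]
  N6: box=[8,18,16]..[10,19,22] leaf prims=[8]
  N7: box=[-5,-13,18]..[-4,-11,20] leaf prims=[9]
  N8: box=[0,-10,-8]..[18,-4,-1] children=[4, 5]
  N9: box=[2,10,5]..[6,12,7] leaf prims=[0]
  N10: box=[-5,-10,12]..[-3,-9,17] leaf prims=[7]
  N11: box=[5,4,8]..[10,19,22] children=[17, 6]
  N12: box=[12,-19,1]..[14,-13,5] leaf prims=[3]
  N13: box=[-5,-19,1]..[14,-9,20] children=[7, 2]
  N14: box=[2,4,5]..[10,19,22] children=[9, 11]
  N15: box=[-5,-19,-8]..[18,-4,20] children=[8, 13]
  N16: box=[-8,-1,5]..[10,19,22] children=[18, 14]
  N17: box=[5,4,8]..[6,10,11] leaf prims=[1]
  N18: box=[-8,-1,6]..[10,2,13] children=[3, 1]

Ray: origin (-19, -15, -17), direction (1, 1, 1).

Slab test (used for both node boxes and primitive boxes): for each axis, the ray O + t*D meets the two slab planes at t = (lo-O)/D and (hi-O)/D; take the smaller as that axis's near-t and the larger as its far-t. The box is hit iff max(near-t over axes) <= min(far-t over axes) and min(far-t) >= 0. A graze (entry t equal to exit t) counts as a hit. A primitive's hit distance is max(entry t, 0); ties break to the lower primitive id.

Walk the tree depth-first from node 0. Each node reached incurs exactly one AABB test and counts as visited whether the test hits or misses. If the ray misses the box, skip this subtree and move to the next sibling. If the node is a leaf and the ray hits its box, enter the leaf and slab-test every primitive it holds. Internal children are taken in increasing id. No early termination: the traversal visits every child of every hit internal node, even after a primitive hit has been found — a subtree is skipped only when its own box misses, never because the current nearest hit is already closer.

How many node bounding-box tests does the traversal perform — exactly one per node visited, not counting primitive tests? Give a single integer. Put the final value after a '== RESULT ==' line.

Walk:
N0 x:[11,37] y:[-4,34] z:[9,39] -> hit [11,34], descend [15, 16]
  N15 x:[14,37] y:[-4,11] z:[9,37] -> miss, prune
  N16 x:[11,29] y:[14,34] z:[22,39] -> hit [22,29], descend [14, 18]
    N14 x:[21,29] y:[19,34] z:[22,39] -> hit [22,29], descend [9, 11]
      N9 x:[21,25] y:[25,27] z:[22,24] -> miss, prune
      N11 x:[24,29] y:[19,34] z:[25,39] -> hit [25,29], descend [6, 17]
        N6 x:[27,29] y:[33,34] z:[33,39] -> miss, prune
        N17 x:[24,25] y:[19,25] z:[25,28] -> hit [25,25] leaf, test {P1@t=25}
    N18 x:[11,29] y:[14,17] z:[23,30] -> miss, prune

Visited [0, 15, 16, 14, 9, 11, 6, 17, 18]. Tests: 9 box, 1 leaf. Nearest: P1.

== RESULT ==
9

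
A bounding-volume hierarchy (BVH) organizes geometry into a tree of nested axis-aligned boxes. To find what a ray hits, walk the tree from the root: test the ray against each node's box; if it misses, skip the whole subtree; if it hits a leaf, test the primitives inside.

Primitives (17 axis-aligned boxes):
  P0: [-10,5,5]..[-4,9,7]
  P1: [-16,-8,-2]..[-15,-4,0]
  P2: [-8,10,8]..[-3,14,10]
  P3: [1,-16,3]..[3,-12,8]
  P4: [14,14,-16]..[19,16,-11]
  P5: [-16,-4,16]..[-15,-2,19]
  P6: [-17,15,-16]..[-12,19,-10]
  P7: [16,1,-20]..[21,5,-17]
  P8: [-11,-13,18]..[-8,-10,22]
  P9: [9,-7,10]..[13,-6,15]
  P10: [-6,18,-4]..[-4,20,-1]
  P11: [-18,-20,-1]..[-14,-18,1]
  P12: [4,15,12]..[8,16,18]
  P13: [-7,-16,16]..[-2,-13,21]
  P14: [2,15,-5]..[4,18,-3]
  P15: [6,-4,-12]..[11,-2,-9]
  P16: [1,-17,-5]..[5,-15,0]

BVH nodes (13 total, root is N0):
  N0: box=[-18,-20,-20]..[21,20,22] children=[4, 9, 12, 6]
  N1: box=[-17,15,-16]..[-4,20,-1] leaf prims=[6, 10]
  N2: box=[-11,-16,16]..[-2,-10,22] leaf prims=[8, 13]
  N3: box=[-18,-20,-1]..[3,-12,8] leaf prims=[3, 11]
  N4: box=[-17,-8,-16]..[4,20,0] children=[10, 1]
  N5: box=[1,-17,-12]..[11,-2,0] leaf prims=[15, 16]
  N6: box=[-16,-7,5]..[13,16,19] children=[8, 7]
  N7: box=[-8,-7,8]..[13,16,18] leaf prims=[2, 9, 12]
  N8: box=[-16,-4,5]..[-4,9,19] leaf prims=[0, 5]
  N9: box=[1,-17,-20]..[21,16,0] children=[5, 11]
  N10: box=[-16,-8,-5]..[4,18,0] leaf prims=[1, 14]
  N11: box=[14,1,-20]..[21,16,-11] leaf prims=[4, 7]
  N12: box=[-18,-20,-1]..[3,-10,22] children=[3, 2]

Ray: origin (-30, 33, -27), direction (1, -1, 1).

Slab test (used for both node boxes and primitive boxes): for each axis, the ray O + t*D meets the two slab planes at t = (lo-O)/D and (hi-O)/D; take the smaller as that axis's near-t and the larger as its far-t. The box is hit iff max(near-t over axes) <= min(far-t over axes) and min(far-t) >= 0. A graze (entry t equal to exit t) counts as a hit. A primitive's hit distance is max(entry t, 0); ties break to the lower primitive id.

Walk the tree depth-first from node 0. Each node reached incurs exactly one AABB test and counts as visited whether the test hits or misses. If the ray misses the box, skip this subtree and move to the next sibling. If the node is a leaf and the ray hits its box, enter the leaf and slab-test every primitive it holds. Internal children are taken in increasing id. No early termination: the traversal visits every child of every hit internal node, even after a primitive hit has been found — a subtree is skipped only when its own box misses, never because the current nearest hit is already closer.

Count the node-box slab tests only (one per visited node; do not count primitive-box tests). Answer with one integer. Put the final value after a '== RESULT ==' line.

Traverse from the root:
N0 x:[12,51] y:[13,53] z:[7,49] -> hit [13,49], descend [4, 6, 9, 12]
  N4 x:[13,34] y:[13,41] z:[11,27] -> hit [13,27], descend [1, 10]
    N1 x:[13,26] y:[13,18] z:[11,26] -> hit [13,18] leaf, test {P6@t=14, P10(miss)}
    N10 x:[14,34] y:[15,41] z:[22,27] -> hit [22,27] leaf, test {P1(miss), P14(miss)}
  N6 x:[14,43] y:[17,40] z:[32,46] -> hit [32,40], descend [7, 8]
    N7 x:[22,43] y:[17,40] z:[35,45] -> hit [35,40] leaf, test {P2(miss), P9@t=39, P12(miss)}
    N8 x:[14,26] y:[24,37] z:[32,46] -> miss, prune
  N9 x:[31,51] y:[17,50] z:[7,27] -> miss, prune
  N12 x:[12,33] y:[43,53] z:[26,49] -> miss, prune

order=[0, 4, 1, 10, 6, 7, 8, 9, 12]  |boxes|=9  |leaves|=3  hit=P6

== RESULT ==
9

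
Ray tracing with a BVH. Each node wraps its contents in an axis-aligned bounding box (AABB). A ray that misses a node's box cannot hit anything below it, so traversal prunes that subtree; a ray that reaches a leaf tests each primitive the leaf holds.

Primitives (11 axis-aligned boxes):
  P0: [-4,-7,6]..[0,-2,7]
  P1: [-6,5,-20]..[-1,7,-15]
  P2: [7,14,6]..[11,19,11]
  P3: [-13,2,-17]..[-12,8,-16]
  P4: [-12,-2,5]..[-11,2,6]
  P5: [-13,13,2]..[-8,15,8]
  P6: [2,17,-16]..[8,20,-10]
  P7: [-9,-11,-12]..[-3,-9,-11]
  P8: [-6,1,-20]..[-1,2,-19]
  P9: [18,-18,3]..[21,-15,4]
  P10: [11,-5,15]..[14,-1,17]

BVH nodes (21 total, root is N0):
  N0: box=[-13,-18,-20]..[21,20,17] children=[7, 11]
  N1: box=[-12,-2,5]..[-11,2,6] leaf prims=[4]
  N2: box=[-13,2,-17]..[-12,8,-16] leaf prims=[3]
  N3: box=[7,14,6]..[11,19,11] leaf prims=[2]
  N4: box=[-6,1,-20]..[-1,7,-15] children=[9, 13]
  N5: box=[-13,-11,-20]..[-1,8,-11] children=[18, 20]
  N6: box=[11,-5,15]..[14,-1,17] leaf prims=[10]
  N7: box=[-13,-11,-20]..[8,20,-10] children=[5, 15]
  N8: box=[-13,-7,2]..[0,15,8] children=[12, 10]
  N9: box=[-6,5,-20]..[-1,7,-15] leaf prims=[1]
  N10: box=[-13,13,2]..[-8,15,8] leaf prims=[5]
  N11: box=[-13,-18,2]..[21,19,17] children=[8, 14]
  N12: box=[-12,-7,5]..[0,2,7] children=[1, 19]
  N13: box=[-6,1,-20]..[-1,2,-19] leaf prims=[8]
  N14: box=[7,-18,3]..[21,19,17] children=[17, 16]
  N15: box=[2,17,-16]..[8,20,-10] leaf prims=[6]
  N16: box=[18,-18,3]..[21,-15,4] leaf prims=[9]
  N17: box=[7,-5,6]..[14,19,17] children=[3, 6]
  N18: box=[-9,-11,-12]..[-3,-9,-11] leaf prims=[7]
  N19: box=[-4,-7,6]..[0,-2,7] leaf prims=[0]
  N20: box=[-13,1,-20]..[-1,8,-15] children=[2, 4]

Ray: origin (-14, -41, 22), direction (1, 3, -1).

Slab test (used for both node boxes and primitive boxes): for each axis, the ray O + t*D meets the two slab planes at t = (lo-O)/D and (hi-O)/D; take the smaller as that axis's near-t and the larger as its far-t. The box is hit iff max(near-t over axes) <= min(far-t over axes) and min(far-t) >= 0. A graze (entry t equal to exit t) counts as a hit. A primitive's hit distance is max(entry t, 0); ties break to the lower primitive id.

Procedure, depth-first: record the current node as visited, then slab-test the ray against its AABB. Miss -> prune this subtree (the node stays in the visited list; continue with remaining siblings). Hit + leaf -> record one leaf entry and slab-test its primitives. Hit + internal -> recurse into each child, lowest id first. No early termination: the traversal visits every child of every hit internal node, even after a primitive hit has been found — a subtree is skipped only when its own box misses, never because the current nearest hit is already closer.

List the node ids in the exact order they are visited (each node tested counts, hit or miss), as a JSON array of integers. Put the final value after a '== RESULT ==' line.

Walk:
N0 x:[1,35] y:[23/3,61/3] z:[5,42] -> hit [23/3,61/3], descend [7, 11]
  N7 x:[1,22] y:[10,61/3] z:[32,42] -> miss, prune
  N11 x:[1,35] y:[23/3,20] z:[5,20] -> hit [23/3,20], descend [8, 14]
    N8 x:[1,14] y:[34/3,56/3] z:[14,20] -> hit [14,14], descend [10, 12]
      N10 x:[1,6] y:[18,56/3] z:[14,20] -> miss, prune
      N12 x:[2,14] y:[34/3,43/3] z:[15,17] -> miss, prune
    N14 x:[21,35] y:[23/3,20] z:[5,19] -> miss, prune

order=[0, 7, 11, 8, 10, 12, 14]  |boxes|=7  |leaves|=0  hit=miss

== RESULT ==
[0, 7, 11, 8, 10, 12, 14]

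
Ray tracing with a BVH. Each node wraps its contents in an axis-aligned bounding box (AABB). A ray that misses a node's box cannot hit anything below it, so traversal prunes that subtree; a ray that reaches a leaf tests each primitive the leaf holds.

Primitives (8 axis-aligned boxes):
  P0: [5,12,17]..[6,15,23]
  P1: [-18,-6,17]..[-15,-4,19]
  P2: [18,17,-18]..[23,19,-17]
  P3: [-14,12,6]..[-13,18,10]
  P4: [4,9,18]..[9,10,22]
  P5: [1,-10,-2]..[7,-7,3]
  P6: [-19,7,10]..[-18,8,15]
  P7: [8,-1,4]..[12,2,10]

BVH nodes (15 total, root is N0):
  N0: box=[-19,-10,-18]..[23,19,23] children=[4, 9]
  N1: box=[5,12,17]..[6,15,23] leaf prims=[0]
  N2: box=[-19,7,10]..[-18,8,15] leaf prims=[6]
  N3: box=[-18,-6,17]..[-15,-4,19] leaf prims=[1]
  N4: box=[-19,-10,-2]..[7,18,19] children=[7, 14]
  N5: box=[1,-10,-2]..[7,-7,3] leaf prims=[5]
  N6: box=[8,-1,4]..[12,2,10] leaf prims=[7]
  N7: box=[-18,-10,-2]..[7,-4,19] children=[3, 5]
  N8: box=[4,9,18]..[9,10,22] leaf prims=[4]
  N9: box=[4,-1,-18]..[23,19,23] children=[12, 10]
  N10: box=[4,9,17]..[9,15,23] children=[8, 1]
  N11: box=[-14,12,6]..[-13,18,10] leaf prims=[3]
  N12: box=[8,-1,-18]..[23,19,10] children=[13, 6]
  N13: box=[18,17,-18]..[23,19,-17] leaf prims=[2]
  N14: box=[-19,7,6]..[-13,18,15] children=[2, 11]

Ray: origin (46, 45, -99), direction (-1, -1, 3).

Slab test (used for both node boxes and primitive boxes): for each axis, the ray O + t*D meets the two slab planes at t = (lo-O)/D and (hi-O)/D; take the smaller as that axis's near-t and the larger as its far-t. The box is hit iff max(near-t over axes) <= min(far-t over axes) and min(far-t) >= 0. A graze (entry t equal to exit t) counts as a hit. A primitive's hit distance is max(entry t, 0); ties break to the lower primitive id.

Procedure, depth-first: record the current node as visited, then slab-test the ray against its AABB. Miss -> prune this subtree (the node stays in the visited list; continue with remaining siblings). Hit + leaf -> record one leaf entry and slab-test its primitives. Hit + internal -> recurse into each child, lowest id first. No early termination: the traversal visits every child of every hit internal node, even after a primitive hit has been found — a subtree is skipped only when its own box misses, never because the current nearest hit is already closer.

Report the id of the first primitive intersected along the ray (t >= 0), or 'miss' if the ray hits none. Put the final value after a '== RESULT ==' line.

Walk:
N0 x:[23,65] y:[26,55] z:[27,122/3] -> hit [27,122/3], descend [4, 9]
  N4 x:[39,65] y:[27,55] z:[97/3,118/3] -> hit [39,118/3], descend [7, 14]
    N7 x:[39,64] y:[49,55] z:[97/3,118/3] -> miss, prune
    N14 x:[59,65] y:[27,38] z:[35,38] -> miss, prune
  N9 x:[23,42] y:[26,46] z:[27,122/3] -> hit [27,122/3], descend [10, 12]
    N10 x:[37,42] y:[30,36] z:[116/3,122/3] -> miss, prune
    N12 x:[23,38] y:[26,46] z:[27,109/3] -> hit [27,109/3], descend [6, 13]
      N6 x:[34,38] y:[43,46] z:[103/3,109/3] -> miss, prune
      N13 x:[23,28] y:[26,28] z:[27,82/3] -> hit [27,82/3] leaf, test {P2@t=27}

order=[0, 4, 7, 14, 9, 10, 12, 6, 13]  |boxes|=9  |leaves|=1  hit=P2

== RESULT ==
2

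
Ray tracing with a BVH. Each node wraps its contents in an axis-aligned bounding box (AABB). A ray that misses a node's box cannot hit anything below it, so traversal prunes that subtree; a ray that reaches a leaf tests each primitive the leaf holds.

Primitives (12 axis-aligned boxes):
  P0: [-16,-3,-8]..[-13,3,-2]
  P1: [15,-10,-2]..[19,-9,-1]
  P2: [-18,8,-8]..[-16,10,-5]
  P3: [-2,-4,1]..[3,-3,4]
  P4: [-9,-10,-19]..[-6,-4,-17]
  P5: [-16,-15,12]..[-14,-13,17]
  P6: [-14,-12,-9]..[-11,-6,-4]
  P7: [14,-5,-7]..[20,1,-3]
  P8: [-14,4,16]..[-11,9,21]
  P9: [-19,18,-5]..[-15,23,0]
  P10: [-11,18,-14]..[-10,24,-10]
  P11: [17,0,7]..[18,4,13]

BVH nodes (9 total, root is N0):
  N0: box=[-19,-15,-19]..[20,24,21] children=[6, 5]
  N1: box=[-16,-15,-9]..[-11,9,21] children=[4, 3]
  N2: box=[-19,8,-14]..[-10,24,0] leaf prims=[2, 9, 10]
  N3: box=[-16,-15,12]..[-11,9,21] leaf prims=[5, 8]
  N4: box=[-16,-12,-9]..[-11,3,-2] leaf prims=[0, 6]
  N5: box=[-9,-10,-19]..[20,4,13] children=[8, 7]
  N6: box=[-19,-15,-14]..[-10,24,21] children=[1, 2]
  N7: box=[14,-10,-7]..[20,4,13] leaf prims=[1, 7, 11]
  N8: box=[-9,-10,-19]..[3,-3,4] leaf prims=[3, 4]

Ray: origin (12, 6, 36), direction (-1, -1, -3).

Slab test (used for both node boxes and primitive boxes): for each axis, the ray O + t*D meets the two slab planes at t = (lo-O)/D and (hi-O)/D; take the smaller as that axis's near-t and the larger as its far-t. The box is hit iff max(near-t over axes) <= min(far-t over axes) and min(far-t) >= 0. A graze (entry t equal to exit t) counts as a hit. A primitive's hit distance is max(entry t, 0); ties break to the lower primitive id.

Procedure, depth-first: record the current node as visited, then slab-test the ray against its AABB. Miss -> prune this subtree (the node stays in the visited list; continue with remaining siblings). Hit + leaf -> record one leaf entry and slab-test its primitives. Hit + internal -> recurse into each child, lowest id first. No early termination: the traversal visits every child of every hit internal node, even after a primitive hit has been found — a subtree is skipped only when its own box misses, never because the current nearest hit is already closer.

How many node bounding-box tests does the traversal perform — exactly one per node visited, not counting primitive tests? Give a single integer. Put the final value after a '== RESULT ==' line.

Traverse from the root:
N0 x:[-8,31] y:[-18,21] z:[5,55/3] -> hit [5,55/3], descend [5, 6]
  N5 x:[-8,21] y:[2,16] z:[23/3,55/3] -> hit [23/3,16], descend [7, 8]
    N7 x:[-8,-2] y:[2,16] z:[23/3,43/3] -> miss, prune
    N8 x:[9,21] y:[9,16] z:[32/3,55/3] -> hit [32/3,16] leaf, test {P3(miss), P4(miss)}
  N6 x:[22,31] y:[-18,21] z:[5,50/3] -> miss, prune

Summary -> nodes [0, 5, 7, 8, 6]; box-tests=5; leaf-entries=1; first=miss

== RESULT ==
5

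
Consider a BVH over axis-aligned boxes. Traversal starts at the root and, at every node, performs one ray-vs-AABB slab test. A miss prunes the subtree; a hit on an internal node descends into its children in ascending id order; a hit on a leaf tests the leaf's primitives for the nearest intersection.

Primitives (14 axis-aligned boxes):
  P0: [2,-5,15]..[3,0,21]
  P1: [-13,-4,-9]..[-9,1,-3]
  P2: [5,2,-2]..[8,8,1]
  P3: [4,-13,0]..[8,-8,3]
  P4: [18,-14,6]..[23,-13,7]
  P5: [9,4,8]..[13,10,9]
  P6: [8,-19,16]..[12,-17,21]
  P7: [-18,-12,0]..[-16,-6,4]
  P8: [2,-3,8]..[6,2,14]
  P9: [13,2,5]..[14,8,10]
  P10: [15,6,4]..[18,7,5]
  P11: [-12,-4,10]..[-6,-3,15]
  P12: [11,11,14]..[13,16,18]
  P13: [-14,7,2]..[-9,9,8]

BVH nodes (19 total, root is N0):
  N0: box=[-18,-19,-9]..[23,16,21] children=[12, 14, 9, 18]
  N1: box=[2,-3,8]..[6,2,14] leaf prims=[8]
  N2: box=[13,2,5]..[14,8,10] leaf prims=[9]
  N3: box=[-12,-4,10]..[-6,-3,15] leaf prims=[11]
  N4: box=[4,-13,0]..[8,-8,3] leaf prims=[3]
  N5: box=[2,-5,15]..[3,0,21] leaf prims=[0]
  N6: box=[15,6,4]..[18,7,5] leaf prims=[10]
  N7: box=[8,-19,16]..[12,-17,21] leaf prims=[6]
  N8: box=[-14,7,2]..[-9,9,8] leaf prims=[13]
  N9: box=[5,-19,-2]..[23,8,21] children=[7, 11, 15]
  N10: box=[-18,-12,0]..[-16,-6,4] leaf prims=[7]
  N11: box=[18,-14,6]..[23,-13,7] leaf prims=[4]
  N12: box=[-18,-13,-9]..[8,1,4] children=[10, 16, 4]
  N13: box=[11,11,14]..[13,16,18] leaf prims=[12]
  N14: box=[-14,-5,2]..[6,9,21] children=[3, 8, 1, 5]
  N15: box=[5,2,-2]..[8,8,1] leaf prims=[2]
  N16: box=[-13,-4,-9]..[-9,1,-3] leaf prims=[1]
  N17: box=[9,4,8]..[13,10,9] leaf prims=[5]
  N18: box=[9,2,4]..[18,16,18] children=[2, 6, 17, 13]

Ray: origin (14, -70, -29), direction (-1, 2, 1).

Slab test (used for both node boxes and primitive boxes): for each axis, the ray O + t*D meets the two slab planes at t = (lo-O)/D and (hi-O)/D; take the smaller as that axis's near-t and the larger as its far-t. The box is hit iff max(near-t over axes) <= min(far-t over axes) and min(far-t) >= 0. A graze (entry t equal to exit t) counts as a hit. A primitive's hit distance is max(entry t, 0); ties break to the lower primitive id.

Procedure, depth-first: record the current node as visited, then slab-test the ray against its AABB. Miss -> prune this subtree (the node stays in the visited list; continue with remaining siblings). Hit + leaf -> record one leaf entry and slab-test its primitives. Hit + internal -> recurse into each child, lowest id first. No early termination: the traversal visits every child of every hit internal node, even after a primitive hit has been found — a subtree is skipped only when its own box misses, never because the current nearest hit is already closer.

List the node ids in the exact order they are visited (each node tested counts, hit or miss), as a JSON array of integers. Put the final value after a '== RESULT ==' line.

Traverse from the root:
N0 x:[-9,32] y:[51/2,43] z:[20,50] -> hit [51/2,32], descend [9, 12, 14, 18]
  N9 x:[-9,9] y:[51/2,39] z:[27,50] -> miss, prune
  N12 x:[6,32] y:[57/2,71/2] z:[20,33] -> hit [57/2,32], descend [4, 10, 16]
    N4 x:[6,10] y:[57/2,31] z:[29,32] -> miss, prune
    N10 x:[30,32] y:[29,32] z:[29,33] -> hit [30,32] leaf, test {P7@t=30}
    N16 x:[23,27] y:[33,71/2] z:[20,26] -> miss, prune
  N14 x:[8,28] y:[65/2,79/2] z:[31,50] -> miss, prune
  N18 x:[-4,5] y:[36,43] z:[33,47] -> miss, prune

8 AABB tests over nodes [0, 9, 12, 4, 10, 16, 14, 18]; 1 leaf entered; closest P7.

== RESULT ==
[0, 9, 12, 4, 10, 16, 14, 18]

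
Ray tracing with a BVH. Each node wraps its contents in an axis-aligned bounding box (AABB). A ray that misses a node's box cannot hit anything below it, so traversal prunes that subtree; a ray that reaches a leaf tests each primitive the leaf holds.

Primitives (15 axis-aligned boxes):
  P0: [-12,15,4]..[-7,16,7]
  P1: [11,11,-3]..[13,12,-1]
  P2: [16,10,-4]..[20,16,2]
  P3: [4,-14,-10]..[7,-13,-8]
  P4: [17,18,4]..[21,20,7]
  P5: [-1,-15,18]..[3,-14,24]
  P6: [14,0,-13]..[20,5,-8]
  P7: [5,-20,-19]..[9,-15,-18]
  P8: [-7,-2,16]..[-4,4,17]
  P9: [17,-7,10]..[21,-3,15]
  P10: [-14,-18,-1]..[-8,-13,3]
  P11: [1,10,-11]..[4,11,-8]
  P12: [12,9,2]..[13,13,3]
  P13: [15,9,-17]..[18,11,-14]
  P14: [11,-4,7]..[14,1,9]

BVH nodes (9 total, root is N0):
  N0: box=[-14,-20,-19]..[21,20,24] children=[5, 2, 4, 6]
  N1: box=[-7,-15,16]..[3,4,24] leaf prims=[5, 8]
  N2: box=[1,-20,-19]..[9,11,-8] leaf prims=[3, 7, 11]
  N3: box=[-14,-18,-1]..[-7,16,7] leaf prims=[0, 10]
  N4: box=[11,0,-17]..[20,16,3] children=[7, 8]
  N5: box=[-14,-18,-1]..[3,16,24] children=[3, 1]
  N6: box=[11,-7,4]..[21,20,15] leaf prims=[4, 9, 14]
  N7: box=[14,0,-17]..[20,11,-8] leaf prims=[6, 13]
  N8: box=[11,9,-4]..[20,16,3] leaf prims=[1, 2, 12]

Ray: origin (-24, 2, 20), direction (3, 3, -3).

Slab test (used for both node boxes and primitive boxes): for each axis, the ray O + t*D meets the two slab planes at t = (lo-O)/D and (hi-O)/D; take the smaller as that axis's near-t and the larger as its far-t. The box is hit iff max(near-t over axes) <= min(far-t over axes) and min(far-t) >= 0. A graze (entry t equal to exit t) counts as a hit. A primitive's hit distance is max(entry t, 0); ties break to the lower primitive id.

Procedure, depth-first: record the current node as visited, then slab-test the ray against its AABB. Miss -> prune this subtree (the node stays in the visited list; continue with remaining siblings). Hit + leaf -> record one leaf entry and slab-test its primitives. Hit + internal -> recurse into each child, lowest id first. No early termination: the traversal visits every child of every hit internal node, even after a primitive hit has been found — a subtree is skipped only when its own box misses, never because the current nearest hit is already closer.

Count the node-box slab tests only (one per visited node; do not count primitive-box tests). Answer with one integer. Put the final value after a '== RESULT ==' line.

Trace the traversal:
N0 x:[10/3,15] y:[-22/3,6] z:[-4/3,13] -> hit [10/3,6], descend [2, 4, 5, 6]
  N2 x:[25/3,11] y:[-22/3,3] z:[28/3,13] -> miss, prune
  N4 x:[35/3,44/3] y:[-2/3,14/3] z:[17/3,37/3] -> miss, prune
  N5 x:[10/3,9] y:[-20/3,14/3] z:[-4/3,7] -> hit [10/3,14/3], descend [1, 3]
    N1 x:[17/3,9] y:[-17/3,2/3] z:[-4/3,4/3] -> miss, prune
    N3 x:[10/3,17/3] y:[-20/3,14/3] z:[13/3,7] -> hit [13/3,14/3] leaf, test {P0@t=13/3, P10(miss)}
  N6 x:[35/3,15] y:[-3,6] z:[5/3,16/3] -> miss, prune

Summary -> nodes [0, 2, 4, 5, 1, 3, 6]; box-tests=7; leaf-entries=1; first=P0

== RESULT ==
7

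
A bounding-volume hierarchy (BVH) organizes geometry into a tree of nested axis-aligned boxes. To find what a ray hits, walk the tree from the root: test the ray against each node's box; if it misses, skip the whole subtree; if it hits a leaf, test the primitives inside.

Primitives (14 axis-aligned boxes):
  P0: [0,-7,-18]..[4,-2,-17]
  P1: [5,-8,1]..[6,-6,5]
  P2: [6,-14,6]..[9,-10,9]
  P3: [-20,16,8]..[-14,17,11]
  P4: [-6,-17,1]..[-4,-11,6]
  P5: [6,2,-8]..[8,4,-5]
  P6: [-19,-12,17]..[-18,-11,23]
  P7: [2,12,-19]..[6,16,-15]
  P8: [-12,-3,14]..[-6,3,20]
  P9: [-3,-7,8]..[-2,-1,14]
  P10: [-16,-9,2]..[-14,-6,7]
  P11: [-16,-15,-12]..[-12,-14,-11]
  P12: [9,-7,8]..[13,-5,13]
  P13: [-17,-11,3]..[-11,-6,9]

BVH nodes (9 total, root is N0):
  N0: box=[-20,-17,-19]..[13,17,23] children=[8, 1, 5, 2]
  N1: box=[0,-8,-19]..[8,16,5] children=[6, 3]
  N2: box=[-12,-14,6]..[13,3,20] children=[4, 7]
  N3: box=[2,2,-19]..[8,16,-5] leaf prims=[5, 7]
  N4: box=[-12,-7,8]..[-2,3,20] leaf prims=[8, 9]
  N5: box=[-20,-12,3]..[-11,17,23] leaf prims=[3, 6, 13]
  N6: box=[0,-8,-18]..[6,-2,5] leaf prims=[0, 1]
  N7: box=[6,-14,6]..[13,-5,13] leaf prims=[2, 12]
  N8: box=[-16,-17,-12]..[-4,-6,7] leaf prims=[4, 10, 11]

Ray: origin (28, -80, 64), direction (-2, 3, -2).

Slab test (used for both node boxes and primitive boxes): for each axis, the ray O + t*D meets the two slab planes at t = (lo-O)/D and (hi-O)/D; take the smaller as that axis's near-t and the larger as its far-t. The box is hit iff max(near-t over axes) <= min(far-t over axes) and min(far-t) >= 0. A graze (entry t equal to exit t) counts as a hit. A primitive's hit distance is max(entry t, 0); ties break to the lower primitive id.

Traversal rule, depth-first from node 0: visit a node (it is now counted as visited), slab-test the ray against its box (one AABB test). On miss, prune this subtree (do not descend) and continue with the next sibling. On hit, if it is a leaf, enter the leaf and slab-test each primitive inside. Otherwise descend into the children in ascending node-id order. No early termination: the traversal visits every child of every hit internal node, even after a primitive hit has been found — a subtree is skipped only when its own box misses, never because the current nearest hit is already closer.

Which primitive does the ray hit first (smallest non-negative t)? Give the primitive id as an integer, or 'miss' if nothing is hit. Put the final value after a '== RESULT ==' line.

Trace the traversal:
N0 x:[15/2,24] y:[21,97/3] z:[41/2,83/2] -> hit [21,24], descend [1, 2, 5, 8]
  N1 x:[10,14] y:[24,32] z:[59/2,83/2] -> miss, prune
  N2 x:[15/2,20] y:[22,83/3] z:[22,29] -> miss, prune
  N5 x:[39/2,24] y:[68/3,97/3] z:[41/2,61/2] -> hit [68/3,24] leaf, test {P3(miss), P6@t=23, P13(miss)}
  N8 x:[16,22] y:[21,74/3] z:[57/2,38] -> miss, prune

Summary -> nodes [0, 1, 2, 5, 8]; box-tests=5; leaf-entries=1; first=P6

== RESULT ==
6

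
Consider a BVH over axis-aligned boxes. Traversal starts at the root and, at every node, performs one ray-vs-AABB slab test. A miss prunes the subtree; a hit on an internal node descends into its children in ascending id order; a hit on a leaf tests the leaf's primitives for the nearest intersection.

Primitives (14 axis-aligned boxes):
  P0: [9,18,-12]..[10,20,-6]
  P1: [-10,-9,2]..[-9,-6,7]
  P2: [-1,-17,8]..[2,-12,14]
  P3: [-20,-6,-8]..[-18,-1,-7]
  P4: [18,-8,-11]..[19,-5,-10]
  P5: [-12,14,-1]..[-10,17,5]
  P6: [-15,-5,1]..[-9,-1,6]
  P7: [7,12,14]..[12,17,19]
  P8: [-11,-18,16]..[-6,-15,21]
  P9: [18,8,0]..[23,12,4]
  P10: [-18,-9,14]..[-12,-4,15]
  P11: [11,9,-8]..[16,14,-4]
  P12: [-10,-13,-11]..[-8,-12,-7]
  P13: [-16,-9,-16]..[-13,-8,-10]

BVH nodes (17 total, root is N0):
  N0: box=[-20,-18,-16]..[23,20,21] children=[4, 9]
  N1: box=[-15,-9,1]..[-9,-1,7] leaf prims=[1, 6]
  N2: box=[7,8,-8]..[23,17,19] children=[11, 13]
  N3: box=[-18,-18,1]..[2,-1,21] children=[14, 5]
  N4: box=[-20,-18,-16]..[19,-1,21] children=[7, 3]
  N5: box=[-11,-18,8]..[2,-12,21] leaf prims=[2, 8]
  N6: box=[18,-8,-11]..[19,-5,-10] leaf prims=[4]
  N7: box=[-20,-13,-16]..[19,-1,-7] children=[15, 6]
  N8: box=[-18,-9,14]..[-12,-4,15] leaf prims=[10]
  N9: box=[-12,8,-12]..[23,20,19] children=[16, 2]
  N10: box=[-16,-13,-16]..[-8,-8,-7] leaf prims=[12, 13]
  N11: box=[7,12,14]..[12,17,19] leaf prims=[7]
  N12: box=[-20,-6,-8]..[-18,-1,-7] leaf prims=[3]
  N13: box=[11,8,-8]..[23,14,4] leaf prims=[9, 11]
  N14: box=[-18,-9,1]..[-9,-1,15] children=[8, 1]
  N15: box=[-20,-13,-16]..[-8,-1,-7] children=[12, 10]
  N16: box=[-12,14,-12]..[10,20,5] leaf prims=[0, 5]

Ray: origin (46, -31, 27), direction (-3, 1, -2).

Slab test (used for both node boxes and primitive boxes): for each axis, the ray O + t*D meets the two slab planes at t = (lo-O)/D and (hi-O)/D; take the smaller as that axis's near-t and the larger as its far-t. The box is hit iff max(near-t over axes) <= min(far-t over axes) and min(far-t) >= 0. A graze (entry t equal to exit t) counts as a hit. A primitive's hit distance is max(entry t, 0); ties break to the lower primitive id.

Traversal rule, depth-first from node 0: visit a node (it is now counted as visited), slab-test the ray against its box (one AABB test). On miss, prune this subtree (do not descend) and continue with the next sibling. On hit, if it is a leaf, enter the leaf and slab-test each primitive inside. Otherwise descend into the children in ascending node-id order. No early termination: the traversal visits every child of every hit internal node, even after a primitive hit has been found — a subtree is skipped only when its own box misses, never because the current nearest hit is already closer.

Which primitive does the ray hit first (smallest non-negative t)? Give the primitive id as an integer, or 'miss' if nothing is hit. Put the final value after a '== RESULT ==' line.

Trace the traversal:
N0 x:[23/3,22] y:[13,51] z:[3,43/2] -> hit [13,43/2], descend [4, 9]
  N4 x:[9,22] y:[13,30] z:[3,43/2] -> hit [13,43/2], descend [3, 7]
    N3 x:[44/3,64/3] y:[13,30] z:[3,13] -> miss, prune
    N7 x:[9,22] y:[18,30] z:[17,43/2] -> hit [18,43/2], descend [6, 15]
      N6 x:[9,28/3] y:[23,26] z:[37/2,19] -> miss, prune
      N15 x:[18,22] y:[18,30] z:[17,43/2] -> hit [18,43/2], descend [10, 12]
        N10 x:[18,62/3] y:[18,23] z:[17,43/2] -> hit [18,62/3] leaf, test {P12@t=18, P13(miss)}
        N12 x:[64/3,22] y:[25,30] z:[17,35/2] -> miss, prune
  N9 x:[23/3,58/3] y:[39,51] z:[4,39/2] -> miss, prune

order=[0, 4, 3, 7, 6, 15, 10, 12, 9]  |boxes|=9  |leaves|=1  hit=P12

== RESULT ==
12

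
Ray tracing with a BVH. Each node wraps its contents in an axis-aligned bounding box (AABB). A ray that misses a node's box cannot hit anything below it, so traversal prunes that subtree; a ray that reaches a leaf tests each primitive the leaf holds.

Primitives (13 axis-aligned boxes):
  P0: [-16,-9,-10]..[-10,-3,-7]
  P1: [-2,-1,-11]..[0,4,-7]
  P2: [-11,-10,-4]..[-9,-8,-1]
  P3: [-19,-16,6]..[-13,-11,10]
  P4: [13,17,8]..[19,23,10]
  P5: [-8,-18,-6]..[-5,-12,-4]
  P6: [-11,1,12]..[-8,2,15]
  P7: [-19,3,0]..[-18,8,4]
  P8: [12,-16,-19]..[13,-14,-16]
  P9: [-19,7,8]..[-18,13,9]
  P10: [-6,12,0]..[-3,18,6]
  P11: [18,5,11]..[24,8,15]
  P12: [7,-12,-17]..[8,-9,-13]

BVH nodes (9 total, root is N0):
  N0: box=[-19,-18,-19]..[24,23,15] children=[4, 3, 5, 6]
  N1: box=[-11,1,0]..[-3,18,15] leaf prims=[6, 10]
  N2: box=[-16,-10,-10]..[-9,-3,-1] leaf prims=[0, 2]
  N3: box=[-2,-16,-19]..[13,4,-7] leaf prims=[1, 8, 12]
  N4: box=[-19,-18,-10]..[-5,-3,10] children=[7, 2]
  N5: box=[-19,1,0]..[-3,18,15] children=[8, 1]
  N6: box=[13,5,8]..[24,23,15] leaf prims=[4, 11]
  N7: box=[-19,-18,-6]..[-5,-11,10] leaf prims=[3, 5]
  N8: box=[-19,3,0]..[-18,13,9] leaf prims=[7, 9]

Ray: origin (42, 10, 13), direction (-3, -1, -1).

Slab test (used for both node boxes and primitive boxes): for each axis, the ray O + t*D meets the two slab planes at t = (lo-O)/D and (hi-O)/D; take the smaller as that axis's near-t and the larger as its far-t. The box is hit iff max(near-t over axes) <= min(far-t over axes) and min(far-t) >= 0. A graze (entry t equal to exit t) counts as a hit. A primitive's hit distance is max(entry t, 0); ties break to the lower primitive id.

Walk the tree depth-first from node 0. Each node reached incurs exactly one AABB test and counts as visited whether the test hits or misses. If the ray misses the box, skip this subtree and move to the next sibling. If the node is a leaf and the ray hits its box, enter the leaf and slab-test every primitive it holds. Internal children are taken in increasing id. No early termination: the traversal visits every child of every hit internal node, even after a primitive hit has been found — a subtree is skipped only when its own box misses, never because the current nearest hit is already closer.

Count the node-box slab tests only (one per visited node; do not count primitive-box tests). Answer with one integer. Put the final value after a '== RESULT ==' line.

Trace the traversal:
N0 x:[6,61/3] y:[-13,28] z:[-2,32] -> hit [6,61/3], descend [3, 4, 5, 6]
  N3 x:[29/3,44/3] y:[6,26] z:[20,32] -> miss, prune
  N4 x:[47/3,61/3] y:[13,28] z:[3,23] -> hit [47/3,61/3], descend [2, 7]
    N2 x:[17,58/3] y:[13,20] z:[14,23] -> hit [17,58/3] leaf, test {P0(miss), P2(miss)}
    N7 x:[47/3,61/3] y:[21,28] z:[3,19] -> miss, prune
  N5 x:[15,61/3] y:[-8,9] z:[-2,13] -> miss, prune
  N6 x:[6,29/3] y:[-13,5] z:[-2,5] -> miss, prune

order=[0, 3, 4, 2, 7, 5, 6]  |boxes|=7  |leaves|=1  hit=miss

== RESULT ==
7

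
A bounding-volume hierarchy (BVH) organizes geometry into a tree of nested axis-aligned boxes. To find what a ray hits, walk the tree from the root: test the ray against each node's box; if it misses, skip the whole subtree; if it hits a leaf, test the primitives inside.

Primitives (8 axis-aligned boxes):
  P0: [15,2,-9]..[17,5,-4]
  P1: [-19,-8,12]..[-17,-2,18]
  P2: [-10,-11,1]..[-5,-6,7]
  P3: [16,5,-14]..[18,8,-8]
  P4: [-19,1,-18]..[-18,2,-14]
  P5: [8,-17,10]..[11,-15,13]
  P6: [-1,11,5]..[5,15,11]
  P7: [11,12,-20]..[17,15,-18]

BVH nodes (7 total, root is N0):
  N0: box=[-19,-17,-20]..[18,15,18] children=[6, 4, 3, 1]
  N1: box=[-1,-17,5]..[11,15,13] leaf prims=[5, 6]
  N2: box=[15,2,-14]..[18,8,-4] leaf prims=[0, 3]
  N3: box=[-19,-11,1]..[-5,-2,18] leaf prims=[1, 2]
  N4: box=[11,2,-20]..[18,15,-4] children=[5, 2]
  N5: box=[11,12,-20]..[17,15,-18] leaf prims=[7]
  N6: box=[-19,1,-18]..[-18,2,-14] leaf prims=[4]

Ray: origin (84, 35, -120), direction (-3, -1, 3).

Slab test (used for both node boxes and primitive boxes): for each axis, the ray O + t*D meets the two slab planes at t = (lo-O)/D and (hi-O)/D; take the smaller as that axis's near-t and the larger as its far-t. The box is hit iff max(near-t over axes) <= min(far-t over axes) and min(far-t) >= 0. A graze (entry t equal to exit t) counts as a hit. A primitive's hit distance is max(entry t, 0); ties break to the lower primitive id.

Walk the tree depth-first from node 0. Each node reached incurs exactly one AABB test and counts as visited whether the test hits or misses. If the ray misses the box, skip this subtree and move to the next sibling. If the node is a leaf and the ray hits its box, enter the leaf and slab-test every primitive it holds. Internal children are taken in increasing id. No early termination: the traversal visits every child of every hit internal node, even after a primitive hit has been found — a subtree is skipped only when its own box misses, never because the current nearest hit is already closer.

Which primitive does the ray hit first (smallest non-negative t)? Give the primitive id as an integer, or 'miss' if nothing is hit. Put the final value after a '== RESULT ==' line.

Trace the traversal:
N0 x:[22,103/3] y:[20,52] z:[100/3,46] -> hit [100/3,103/3], descend [1, 3, 4, 6]
  N1 x:[73/3,85/3] y:[20,52] z:[125/3,133/3] -> miss, prune
  N3 x:[89/3,103/3] y:[37,46] z:[121/3,46] -> miss, prune
  N4 x:[22,73/3] y:[20,33] z:[100/3,116/3] -> miss, prune
  N6 x:[34,103/3] y:[33,34] z:[34,106/3] -> hit [34,34] leaf, test {P4@t=34}

5 AABB tests over nodes [0, 1, 3, 4, 6]; 1 leaf entered; closest P4.

== RESULT ==
4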